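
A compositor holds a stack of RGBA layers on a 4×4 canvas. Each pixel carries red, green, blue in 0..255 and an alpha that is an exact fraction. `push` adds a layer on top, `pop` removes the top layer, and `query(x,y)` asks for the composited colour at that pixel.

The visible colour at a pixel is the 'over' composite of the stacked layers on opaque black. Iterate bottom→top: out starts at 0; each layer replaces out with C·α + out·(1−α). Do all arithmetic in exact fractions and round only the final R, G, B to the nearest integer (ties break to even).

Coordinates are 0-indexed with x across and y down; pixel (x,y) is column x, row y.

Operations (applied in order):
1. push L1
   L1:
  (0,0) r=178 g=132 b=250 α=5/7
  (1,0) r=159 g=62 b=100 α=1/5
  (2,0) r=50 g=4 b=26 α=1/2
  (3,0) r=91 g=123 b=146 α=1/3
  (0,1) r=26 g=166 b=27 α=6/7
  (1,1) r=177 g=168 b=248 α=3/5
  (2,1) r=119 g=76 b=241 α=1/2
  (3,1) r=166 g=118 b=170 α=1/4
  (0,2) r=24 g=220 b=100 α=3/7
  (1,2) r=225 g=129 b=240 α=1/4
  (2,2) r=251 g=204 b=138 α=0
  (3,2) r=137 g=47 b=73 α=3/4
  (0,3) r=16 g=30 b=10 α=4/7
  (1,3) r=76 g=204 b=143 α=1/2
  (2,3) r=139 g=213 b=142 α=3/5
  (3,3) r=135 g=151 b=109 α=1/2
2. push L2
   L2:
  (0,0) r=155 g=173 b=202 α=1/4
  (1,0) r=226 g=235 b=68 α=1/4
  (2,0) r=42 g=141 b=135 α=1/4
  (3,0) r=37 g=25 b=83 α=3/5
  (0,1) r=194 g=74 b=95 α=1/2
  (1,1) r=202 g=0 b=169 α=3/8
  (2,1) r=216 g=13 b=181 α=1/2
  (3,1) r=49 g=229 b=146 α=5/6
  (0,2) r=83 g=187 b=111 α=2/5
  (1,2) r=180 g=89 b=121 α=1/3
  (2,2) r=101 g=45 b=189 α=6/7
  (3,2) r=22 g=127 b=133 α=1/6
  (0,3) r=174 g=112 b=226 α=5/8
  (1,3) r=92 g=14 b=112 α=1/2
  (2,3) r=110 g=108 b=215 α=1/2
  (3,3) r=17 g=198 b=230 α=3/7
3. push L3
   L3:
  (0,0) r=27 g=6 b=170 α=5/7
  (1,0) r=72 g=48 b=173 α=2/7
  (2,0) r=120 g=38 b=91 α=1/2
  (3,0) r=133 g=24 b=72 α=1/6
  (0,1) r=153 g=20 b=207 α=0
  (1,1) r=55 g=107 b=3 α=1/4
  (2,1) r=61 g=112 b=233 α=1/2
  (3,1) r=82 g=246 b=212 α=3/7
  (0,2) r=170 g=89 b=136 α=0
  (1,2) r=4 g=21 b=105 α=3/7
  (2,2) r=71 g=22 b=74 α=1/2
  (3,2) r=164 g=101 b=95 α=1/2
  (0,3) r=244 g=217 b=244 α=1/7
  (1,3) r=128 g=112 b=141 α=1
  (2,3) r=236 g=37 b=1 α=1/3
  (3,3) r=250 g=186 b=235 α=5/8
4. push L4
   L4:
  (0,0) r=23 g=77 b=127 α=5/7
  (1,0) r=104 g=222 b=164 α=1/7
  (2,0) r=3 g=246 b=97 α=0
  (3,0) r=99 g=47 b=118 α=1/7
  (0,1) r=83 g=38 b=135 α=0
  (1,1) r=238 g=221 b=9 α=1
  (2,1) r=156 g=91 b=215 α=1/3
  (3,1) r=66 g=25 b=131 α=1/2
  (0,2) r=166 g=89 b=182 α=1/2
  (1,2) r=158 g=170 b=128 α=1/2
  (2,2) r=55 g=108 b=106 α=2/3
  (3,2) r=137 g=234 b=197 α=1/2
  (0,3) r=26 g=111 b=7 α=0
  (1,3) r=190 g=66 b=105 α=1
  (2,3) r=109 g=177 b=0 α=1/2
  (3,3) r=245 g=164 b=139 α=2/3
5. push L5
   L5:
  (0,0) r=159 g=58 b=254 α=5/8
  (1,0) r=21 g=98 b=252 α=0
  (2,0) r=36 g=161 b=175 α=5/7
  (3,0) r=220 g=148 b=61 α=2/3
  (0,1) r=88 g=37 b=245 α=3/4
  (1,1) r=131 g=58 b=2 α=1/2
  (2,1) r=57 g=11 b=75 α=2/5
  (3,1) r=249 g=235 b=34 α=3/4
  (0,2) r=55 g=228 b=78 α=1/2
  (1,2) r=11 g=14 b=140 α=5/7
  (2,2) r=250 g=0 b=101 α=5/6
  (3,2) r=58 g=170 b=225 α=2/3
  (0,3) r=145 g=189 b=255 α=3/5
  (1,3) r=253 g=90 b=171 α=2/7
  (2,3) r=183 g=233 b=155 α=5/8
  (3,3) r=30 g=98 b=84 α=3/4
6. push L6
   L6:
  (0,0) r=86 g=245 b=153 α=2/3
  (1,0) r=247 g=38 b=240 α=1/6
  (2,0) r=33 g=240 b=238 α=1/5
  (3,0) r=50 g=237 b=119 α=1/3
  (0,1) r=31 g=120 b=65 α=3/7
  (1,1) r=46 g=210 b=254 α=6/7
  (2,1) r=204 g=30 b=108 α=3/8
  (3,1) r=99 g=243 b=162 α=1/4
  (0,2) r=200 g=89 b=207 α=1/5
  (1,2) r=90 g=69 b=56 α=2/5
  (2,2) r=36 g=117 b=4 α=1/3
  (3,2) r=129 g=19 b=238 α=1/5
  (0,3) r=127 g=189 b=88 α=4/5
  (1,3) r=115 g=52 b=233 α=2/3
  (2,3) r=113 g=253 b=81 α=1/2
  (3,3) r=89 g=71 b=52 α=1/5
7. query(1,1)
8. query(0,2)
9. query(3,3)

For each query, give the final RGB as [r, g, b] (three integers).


at x=1,y=1 over L1,L2,L3,L4,L5,L6:
L1 α=3/5: [531/5, 504/5, 744/5]
L2 α=3/8: [1137/8, 63, 1251/8]
L3 α=1/4: [3851/32, 74, 3777/32]
L4 α=1: [238, 221, 9]
L5 α=1/2: [369/2, 279/2, 11/2]
L6 α=6/7: [921/14, 2799/14, 437/2]
→ [66, 200, 218]

at x=0,y=2 over L1,L2,L3,L4,L5,L6:
+L1 (α=3/7) → [72/7, 660/7, 300/7]
+L2 (α=2/5) → [1378/35, 4598/35, 2454/35]
+L3 (α=0) → [1378/35, 4598/35, 2454/35]
+L4 (α=1/2) → [3594/35, 7713/70, 4412/35]
+L5 (α=1/2) → [5519/70, 23673/140, 3571/35]
+L6 (α=1/5) → [18038/175, 26788/175, 21529/175]
→ [103, 153, 123]

at x=3,y=3 over L1,L2,L3,L4,L5,L6:
+L1 (α=1/2) → [135/2, 151/2, 109/2]
+L2 (α=3/7) → [321/7, 128, 908/7]
+L3 (α=5/8) → [9713/56, 657/4, 10949/56]
+L4 (α=2/3) → [37153/168, 1969/12, 8839/56]
+L5 (α=3/4) → [52273/672, 5497/48, 22951/224]
+L6 (α=1/5) → [13445/168, 6349/60, 25863/280]
rounded: [80, 106, 92]


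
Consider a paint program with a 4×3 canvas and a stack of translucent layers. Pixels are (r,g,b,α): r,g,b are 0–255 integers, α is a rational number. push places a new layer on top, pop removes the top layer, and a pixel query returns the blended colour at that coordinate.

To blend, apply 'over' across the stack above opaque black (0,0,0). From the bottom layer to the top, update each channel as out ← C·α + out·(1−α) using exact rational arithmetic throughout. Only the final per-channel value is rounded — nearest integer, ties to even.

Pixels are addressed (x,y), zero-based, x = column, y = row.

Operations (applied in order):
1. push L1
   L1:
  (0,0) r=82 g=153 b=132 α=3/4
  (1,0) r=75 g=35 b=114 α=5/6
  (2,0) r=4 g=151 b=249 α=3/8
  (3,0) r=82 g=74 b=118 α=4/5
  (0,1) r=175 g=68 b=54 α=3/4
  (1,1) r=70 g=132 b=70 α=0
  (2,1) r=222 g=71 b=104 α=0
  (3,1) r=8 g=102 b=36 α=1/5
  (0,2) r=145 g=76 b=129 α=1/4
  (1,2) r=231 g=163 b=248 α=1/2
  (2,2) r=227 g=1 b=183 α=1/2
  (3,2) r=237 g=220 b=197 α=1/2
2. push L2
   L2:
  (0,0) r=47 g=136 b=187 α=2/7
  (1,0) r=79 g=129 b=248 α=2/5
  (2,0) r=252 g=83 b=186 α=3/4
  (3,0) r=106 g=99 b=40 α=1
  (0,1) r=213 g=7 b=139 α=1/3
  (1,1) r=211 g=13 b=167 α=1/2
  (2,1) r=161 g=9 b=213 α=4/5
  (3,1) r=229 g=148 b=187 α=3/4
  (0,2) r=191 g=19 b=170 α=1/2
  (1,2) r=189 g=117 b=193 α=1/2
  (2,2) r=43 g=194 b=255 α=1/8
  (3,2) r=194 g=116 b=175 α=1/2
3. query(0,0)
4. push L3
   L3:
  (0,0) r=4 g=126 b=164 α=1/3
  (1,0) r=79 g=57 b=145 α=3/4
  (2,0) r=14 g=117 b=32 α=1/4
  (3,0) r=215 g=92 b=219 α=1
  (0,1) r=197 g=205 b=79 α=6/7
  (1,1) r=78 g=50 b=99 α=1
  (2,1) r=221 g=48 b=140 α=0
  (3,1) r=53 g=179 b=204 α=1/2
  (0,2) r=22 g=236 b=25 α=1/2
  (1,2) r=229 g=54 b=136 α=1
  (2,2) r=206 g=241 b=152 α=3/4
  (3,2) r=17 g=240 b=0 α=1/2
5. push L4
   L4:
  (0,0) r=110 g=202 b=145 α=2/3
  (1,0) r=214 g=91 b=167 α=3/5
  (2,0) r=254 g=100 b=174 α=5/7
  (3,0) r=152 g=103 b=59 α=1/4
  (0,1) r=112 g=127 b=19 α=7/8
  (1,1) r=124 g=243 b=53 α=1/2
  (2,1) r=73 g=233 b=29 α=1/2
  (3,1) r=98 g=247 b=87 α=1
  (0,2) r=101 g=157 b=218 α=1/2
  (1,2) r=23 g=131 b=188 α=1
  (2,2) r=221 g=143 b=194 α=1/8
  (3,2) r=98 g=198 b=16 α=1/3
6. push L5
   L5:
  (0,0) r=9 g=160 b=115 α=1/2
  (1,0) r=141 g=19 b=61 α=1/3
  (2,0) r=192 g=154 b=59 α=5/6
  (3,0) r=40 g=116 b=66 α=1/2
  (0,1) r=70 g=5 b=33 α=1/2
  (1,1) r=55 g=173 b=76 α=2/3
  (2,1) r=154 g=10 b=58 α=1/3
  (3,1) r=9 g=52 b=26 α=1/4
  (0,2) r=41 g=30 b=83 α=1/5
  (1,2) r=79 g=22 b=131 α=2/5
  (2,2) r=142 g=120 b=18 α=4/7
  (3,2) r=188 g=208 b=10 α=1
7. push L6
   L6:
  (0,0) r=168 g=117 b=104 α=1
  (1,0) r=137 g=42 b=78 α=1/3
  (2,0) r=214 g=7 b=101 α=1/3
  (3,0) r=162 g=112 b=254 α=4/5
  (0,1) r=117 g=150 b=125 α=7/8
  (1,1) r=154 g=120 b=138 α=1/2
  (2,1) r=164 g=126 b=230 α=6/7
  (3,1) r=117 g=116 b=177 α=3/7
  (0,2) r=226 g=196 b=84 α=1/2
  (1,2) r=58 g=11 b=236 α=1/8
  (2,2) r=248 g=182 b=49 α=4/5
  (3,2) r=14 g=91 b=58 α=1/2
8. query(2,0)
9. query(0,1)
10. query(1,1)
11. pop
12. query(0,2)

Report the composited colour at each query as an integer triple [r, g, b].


(0,0) stack=L1,L2; from [0,0,0]:
after L1 α=3/4: [123/2, 459/4, 99]
after L2 α=2/7: [803/14, 3383/28, 869/7]
rounded: [57, 121, 124]

at x=2,y=0 over L1,L2,L3,L4,L5,L6:
L1 α=3/8: [3/2, 453/8, 747/8]
L2 α=3/4: [1515/8, 2445/32, 5211/32]
L3 α=1/4: [4657/32, 11079/128, 16657/128]
L4 α=5/7: [24977/112, 43079/448, 72337/448]
L5 α=5/6: [132497/672, 388039/2688, 204497/2688]
L6 α=1/3: [204401/1008, 397447/4032, 340241/4032]
rounded: [203, 99, 84]

(0,1) stack=L1,L2,L3,L4,L5,L6; from [0,0,0]:
+L1 (α=3/4) → [525/4, 51, 81/2]
+L2 (α=1/3) → [317/2, 109/3, 220/3]
+L3 (α=6/7) → [383/2, 3799/21, 1642/21]
+L4 (α=7/8) → [1951/16, 5617/42, 4435/168]
+L5 (α=1/2) → [3071/32, 5827/84, 9979/336]
+L6 (α=7/8) → [29279/256, 94027/672, 303979/2688]
= [114, 140, 113]

query (1,1) [L1,L2,L3,L4,L5,L6] — begin 0,0,0
L1 α=0: [0, 0, 0]
L2 α=1/2: [211/2, 13/2, 167/2]
L3 α=1: [78, 50, 99]
L4 α=1/2: [101, 293/2, 76]
L5 α=2/3: [211/3, 985/6, 76]
L6 α=1/2: [673/6, 1705/12, 107]
→ [112, 142, 107]

(0,2) stack=L1,L2,L3,L4,L5; from [0,0,0]:
+L1 (α=1/4) → [145/4, 19, 129/4]
+L2 (α=1/2) → [909/8, 19, 809/8]
+L3 (α=1/2) → [1085/16, 255/2, 1009/16]
+L4 (α=1/2) → [2701/32, 569/4, 4497/32]
+L5 (α=1/5) → [3029/40, 599/5, 5161/40]
→ [76, 120, 129]


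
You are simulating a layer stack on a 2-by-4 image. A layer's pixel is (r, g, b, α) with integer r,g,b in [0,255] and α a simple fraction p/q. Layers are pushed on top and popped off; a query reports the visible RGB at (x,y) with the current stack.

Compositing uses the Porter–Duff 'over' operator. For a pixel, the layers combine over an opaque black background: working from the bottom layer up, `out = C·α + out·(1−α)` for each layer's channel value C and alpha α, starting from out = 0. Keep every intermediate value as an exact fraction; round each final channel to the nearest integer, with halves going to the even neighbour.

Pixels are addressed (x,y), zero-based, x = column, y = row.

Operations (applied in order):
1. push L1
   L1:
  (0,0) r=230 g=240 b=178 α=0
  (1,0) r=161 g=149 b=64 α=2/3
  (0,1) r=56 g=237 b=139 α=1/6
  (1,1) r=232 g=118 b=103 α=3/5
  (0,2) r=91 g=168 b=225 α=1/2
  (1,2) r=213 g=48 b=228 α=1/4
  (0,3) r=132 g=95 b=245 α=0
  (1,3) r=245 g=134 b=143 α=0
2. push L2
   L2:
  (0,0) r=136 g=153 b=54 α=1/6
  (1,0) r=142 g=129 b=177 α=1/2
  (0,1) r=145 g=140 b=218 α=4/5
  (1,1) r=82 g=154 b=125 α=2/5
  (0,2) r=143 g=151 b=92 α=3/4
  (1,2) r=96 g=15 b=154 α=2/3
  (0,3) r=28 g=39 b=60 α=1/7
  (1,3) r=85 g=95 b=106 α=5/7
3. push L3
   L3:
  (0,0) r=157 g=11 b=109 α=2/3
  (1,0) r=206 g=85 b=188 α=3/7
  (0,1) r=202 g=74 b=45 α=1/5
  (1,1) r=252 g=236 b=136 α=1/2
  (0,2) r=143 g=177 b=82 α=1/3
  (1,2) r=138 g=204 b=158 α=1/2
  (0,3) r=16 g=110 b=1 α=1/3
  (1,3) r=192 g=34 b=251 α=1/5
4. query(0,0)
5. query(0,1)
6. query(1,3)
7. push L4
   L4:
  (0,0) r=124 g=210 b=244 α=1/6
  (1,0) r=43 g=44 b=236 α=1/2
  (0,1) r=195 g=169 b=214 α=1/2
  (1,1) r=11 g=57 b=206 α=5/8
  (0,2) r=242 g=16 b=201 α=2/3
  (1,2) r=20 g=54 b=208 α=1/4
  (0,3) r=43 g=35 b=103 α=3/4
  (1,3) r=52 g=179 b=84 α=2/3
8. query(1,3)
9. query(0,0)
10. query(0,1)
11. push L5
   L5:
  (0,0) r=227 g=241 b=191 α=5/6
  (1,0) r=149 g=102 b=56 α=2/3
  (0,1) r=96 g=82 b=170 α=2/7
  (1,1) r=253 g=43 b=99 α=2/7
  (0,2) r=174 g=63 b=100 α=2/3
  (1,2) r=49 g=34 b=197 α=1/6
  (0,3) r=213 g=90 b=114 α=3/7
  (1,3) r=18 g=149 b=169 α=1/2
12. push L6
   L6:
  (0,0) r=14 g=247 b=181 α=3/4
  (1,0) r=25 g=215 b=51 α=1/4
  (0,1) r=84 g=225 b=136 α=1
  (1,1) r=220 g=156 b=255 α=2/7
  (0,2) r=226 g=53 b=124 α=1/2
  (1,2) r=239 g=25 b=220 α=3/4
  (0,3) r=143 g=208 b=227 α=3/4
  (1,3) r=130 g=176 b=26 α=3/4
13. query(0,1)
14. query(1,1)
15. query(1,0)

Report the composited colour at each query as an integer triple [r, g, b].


query (0,0) [L1,L2,L3] — begin 0,0,0
L1 α=0: [0, 0, 0]
L2 α=1/6: [68/3, 51/2, 9]
L3 α=2/3: [1010/9, 95/6, 227/3]
= [112, 16, 76]

at x=0,y=1 over L1,L2,L3:
L1 α=1/6: [28/3, 79/2, 139/6]
L2 α=4/5: [1768/15, 1199/10, 5371/30]
L3 α=1/5: [10102/75, 2768/25, 11417/75]
rounded: [135, 111, 152]

(1,3) stack=L1,L2,L3; from [0,0,0]:
+L1 (α=0) → [0, 0, 0]
+L2 (α=5/7) → [425/7, 475/7, 530/7]
+L3 (α=1/5) → [3044/35, 2138/35, 3877/35]
= [87, 61, 111]

query (1,3) [L1,L2,L3,L4] — begin 0,0,0
L1 α=0: [0, 0, 0]
L2 α=5/7: [425/7, 475/7, 530/7]
L3 α=1/5: [3044/35, 2138/35, 3877/35]
L4 α=2/3: [2228/35, 14668/105, 9757/105]
→ [64, 140, 93]

query (0,0) [L1,L2,L3,L4] — begin 0,0,0
+L1 (α=0) → [0, 0, 0]
+L2 (α=1/6) → [68/3, 51/2, 9]
+L3 (α=2/3) → [1010/9, 95/6, 227/3]
+L4 (α=1/6) → [3083/27, 1735/36, 1867/18]
rounded: [114, 48, 104]

(0,1) stack=L1,L2,L3,L4; from [0,0,0]:
+L1 (α=1/6) → [28/3, 79/2, 139/6]
+L2 (α=4/5) → [1768/15, 1199/10, 5371/30]
+L3 (α=1/5) → [10102/75, 2768/25, 11417/75]
+L4 (α=1/2) → [24727/150, 6993/50, 27467/150]
→ [165, 140, 183]

query (0,1) [L1,L2,L3,L4,L5,L6] — begin 0,0,0
L1 α=1/6: [28/3, 79/2, 139/6]
L2 α=4/5: [1768/15, 1199/10, 5371/30]
L3 α=1/5: [10102/75, 2768/25, 11417/75]
L4 α=1/2: [24727/150, 6993/50, 27467/150]
L5 α=2/7: [30487/210, 8633/70, 5381/30]
L6 α=1: [84, 225, 136]
→ [84, 225, 136]

(1,1) stack=L1,L2,L3,L4,L5,L6; from [0,0,0]:
after L1 α=3/5: [696/5, 354/5, 309/5]
after L2 α=2/5: [2908/25, 2602/25, 2177/25]
after L3 α=1/2: [4604/25, 4251/25, 5577/50]
after L4 α=5/8: [15187/200, 9939/100, 68231/400]
after L5 α=2/7: [5061/40, 11659/140, 84071/560]
after L6 α=2/7: [8581/56, 20395/196, 141191/784]
→ [153, 104, 180]

query (1,0) [L1,L2,L3,L4,L5,L6] — begin 0,0,0
+L1 (α=2/3) → [322/3, 298/3, 128/3]
+L2 (α=1/2) → [374/3, 685/6, 659/6]
+L3 (α=3/7) → [3350/21, 305/3, 430/3]
+L4 (α=1/2) → [4253/42, 437/6, 569/3]
+L5 (α=2/3) → [16769/126, 1661/18, 905/9]
+L6 (α=1/4) → [17819/168, 2951/24, 529/6]
= [106, 123, 88]


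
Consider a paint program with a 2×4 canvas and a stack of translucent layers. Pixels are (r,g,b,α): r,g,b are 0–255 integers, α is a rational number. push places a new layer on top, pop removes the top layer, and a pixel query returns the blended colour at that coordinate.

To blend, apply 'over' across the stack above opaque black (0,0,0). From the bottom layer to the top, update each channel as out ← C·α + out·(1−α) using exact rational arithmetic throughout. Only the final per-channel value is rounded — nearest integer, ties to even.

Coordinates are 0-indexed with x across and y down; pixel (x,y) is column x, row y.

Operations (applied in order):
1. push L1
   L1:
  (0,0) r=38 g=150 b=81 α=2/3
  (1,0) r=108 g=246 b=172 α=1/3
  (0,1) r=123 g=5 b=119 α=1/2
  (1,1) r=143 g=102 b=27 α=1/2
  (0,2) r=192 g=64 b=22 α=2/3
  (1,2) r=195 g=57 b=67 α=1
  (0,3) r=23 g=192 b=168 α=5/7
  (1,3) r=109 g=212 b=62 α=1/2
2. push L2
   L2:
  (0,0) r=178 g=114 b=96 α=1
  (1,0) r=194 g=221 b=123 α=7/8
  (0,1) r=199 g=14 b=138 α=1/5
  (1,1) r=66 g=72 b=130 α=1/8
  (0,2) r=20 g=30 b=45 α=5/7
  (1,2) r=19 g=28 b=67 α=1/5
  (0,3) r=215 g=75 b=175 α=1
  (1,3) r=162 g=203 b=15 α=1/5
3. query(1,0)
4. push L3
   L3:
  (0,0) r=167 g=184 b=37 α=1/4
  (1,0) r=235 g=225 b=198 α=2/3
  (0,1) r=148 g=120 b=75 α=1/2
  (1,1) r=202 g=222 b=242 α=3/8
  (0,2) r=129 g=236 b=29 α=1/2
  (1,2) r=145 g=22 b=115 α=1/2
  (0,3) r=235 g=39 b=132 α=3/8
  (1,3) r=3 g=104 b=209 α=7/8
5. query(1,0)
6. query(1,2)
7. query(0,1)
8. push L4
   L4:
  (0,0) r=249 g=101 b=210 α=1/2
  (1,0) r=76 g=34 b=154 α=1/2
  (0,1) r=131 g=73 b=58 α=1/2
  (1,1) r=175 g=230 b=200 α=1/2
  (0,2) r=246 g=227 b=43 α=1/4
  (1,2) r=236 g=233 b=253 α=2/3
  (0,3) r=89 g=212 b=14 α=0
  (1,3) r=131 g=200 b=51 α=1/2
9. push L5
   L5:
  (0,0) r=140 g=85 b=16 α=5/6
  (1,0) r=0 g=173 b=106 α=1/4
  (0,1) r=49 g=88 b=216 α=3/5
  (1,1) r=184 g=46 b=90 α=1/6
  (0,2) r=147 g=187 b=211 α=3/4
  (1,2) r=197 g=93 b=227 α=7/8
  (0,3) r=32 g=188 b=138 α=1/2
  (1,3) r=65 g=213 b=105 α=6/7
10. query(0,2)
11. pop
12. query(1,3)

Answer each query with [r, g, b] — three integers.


(1,0) stack=L1,L2; from [0,0,0]:
L1 α=1/3: [36, 82, 172/3]
L2 α=7/8: [697/4, 1629/8, 2755/24]
→ [174, 204, 115]

at x=1,y=0 over L1,L2,L3:
+L1 (α=1/3) → [36, 82, 172/3]
+L2 (α=7/8) → [697/4, 1629/8, 2755/24]
+L3 (α=2/3) → [859/4, 1743/8, 12259/72]
→ [215, 218, 170]

query (1,2) [L1,L2,L3] — begin 0,0,0
L1 α=1: [195, 57, 67]
L2 α=1/5: [799/5, 256/5, 67]
L3 α=1/2: [762/5, 183/5, 91]
→ [152, 37, 91]

at x=0,y=1 over L1,L2,L3:
L1 α=1/2: [123/2, 5/2, 119/2]
L2 α=1/5: [89, 24/5, 376/5]
L3 α=1/2: [237/2, 312/5, 751/10]
= [118, 62, 75]

at x=0,y=2 over L1,L2,L3,L4,L5:
+L1 (α=2/3) → [128, 128/3, 44/3]
+L2 (α=5/7) → [356/7, 706/21, 109/3]
+L3 (α=1/2) → [1259/14, 2831/21, 98/3]
+L4 (α=1/4) → [7221/56, 1105/7, 141/4]
+L5 (α=3/4) → [31917/224, 1258/7, 2673/16]
= [142, 180, 167]

query (1,3) [L1,L2,L3,L4] — begin 0,0,0
after L1 α=1/2: [109/2, 106, 31]
after L2 α=1/5: [76, 627/5, 139/5]
after L3 α=7/8: [97/8, 4267/40, 3727/20]
after L4 α=1/2: [1145/16, 12267/80, 4747/40]
→ [72, 153, 119]


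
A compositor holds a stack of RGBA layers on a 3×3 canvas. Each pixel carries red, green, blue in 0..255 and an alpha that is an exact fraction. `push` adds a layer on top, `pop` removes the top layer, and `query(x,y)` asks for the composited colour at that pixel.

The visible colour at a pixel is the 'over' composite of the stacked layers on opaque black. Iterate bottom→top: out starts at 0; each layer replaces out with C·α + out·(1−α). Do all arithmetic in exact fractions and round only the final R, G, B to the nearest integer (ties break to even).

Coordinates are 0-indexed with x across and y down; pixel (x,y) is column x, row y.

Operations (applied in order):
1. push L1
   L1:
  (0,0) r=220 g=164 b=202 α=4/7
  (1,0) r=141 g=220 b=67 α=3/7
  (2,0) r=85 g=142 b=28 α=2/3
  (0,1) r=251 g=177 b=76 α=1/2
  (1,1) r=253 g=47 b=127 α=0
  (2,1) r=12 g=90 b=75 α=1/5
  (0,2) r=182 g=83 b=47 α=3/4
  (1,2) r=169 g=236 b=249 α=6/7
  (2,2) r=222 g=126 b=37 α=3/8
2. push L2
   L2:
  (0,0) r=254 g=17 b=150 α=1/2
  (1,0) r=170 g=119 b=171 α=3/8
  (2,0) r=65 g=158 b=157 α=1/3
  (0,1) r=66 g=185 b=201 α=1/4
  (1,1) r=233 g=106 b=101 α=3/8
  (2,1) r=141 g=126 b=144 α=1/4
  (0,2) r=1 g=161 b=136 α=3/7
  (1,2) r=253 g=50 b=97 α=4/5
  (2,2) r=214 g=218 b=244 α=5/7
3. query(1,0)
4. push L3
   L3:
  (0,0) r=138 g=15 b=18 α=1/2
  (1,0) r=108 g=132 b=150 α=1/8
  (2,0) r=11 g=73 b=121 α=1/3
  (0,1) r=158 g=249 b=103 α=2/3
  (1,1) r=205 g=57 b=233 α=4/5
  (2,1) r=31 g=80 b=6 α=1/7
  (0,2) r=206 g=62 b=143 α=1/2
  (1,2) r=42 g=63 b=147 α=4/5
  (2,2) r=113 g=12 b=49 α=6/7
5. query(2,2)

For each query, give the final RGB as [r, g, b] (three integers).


query (1,0) [L1,L2] — begin 0,0,0
L1 α=3/7: [423/7, 660/7, 201/7]
L2 α=3/8: [5685/56, 5799/56, 1149/14]
rounded: [102, 104, 82]

query (2,2) [L1,L2,L3] — begin 0,0,0
L1 α=3/8: [333/4, 189/4, 111/8]
L2 α=5/7: [2473/14, 2369/14, 713/4]
L3 α=6/7: [11965/98, 3377/98, 1889/28]
→ [122, 34, 67]


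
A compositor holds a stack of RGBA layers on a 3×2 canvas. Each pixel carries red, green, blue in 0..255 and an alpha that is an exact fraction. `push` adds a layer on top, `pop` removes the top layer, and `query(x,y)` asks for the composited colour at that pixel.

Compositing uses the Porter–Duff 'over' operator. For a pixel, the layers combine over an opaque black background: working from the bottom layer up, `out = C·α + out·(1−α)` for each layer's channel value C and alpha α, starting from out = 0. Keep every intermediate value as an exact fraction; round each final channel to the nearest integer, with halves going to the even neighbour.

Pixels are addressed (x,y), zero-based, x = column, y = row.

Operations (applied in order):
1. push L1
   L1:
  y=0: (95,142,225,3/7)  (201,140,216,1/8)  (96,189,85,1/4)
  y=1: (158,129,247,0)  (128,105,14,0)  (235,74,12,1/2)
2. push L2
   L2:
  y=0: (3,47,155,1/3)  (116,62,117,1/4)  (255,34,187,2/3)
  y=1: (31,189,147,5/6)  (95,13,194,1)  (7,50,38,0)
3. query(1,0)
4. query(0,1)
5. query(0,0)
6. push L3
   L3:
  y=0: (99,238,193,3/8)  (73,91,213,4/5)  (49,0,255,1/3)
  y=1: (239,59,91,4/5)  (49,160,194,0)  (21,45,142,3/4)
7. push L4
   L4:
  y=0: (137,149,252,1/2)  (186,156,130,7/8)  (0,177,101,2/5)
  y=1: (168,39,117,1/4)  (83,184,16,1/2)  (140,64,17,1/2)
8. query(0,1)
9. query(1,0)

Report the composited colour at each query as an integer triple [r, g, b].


(1,0) stack=L1,L2; from [0,0,0]:
+L1 (α=1/8) → [201/8, 35/2, 27]
+L2 (α=1/4) → [1531/32, 229/8, 99/2]
rounded: [48, 29, 50]

at x=0,y=1 over L1,L2:
+L1 (α=0) → [0, 0, 0]
+L2 (α=5/6) → [155/6, 315/2, 245/2]
= [26, 158, 122]

(0,0) stack=L1,L2; from [0,0,0]:
+L1 (α=3/7) → [285/7, 426/7, 675/7]
+L2 (α=1/3) → [197/7, 1181/21, 2435/21]
rounded: [28, 56, 116]

at x=0,y=1 over L1,L2,L3,L4:
L1 α=0: [0, 0, 0]
L2 α=5/6: [155/6, 315/2, 245/2]
L3 α=4/5: [5891/30, 787/10, 973/10]
L4 α=1/4: [7571/40, 2751/40, 4089/40]
= [189, 69, 102]

at x=1,y=0 over L1,L2,L3,L4:
L1 α=1/8: [201/8, 35/2, 27]
L2 α=1/4: [1531/32, 229/8, 99/2]
L3 α=4/5: [2175/32, 3141/40, 1803/10]
L4 α=7/8: [43839/256, 46821/320, 10903/80]
→ [171, 146, 136]


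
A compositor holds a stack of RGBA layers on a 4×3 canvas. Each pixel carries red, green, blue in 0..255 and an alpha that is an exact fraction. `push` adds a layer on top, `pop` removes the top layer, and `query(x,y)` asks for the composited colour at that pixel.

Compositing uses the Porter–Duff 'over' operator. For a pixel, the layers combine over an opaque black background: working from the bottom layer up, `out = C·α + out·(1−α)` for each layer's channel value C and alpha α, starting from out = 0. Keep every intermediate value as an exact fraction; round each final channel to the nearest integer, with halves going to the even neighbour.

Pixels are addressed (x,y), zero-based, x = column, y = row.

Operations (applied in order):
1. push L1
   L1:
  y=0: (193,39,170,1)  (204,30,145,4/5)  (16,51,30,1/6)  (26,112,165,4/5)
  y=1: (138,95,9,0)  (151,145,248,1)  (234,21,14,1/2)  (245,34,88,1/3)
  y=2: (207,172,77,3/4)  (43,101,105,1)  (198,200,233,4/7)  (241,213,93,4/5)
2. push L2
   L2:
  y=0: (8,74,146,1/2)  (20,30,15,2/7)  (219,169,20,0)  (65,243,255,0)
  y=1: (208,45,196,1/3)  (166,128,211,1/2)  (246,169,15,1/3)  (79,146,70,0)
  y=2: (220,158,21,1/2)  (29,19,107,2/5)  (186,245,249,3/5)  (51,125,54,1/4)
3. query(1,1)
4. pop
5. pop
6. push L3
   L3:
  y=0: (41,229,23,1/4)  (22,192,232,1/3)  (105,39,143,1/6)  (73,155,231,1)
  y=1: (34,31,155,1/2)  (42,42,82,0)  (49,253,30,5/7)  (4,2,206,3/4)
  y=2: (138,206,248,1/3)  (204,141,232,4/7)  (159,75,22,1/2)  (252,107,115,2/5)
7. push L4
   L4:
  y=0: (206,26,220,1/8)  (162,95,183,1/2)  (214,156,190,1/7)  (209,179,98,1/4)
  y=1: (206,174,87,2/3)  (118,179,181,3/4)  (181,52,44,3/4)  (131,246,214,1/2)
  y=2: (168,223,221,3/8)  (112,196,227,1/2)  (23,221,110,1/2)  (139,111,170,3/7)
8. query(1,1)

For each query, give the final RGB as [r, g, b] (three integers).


(1,1) stack=L1,L2; from [0,0,0]:
+L1 (α=1) → [151, 145, 248]
+L2 (α=1/2) → [317/2, 273/2, 459/2]
rounded: [158, 136, 230]

at x=1,y=1 over L3,L4:
after L3 α=0: [0, 0, 0]
after L4 α=3/4: [177/2, 537/4, 543/4]
rounded: [88, 134, 136]


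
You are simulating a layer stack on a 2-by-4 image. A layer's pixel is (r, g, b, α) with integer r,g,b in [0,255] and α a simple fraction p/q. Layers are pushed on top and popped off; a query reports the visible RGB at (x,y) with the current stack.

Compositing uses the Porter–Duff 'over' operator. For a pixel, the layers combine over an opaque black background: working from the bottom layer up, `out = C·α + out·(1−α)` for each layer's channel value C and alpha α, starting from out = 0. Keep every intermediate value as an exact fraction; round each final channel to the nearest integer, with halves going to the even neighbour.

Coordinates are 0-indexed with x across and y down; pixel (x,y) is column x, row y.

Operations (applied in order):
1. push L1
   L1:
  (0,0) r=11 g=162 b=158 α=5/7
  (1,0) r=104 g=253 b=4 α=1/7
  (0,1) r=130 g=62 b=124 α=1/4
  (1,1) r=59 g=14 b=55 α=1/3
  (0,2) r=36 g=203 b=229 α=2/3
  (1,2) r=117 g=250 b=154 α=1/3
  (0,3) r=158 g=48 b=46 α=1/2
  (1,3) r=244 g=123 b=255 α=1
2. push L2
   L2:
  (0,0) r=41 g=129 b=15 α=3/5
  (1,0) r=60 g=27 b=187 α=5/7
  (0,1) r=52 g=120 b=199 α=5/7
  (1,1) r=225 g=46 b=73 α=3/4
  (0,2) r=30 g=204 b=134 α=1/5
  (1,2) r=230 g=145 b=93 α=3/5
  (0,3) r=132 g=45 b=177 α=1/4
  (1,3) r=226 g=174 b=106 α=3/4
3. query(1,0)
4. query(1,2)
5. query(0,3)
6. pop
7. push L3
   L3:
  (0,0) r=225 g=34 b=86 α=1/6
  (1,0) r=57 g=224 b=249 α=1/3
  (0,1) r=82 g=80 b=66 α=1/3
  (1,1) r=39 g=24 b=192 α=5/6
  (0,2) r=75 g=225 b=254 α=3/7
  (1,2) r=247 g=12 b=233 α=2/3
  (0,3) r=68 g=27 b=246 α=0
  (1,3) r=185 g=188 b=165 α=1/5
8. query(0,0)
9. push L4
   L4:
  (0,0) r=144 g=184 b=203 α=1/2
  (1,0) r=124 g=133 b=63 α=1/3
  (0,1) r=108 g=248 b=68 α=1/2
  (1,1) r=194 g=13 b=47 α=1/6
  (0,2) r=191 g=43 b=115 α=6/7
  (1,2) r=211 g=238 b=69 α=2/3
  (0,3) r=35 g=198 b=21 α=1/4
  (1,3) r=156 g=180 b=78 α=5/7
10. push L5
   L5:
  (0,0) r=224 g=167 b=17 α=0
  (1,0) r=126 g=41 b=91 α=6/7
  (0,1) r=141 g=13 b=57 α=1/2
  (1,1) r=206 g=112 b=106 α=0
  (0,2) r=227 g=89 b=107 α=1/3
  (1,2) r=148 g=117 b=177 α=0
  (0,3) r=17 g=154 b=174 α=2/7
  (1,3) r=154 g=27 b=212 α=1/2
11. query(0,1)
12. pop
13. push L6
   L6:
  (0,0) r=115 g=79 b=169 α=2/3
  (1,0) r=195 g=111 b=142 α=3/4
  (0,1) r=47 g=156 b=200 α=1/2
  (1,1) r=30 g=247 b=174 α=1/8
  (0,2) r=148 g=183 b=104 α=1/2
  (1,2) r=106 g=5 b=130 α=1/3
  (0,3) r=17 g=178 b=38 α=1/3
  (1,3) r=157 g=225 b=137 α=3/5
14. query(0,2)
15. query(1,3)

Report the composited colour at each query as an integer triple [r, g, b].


at x=1,y=0 over L1,L2:
L1 α=1/7: [104/7, 253/7, 4/7]
L2 α=5/7: [2308/49, 1451/49, 6553/49]
= [47, 30, 134]

(1,2) stack=L1,L2; from [0,0,0]:
after L1 α=1/3: [39, 250/3, 154/3]
after L2 α=3/5: [768/5, 361/3, 229/3]
→ [154, 120, 76]

(0,3) stack=L1,L2; from [0,0,0]:
+L1 (α=1/2) → [79, 24, 23]
+L2 (α=1/4) → [369/4, 117/4, 123/2]
= [92, 29, 62]

at x=0,y=0 over L1,L3:
+L1 (α=5/7) → [55/7, 810/7, 790/7]
+L3 (α=1/6) → [925/21, 2144/21, 2276/21]
→ [44, 102, 108]

at x=0,y=1 over L1,L3,L4,L5:
after L1 α=1/4: [65/2, 31/2, 31]
after L3 α=1/3: [49, 37, 128/3]
after L4 α=1/2: [157/2, 285/2, 166/3]
after L5 α=1/2: [439/4, 311/4, 337/6]
rounded: [110, 78, 56]

(0,2) stack=L1,L3,L4,L6; from [0,0,0]:
+L1 (α=2/3) → [24, 406/3, 458/3]
+L3 (α=3/7) → [321/7, 3649/21, 4118/21]
+L4 (α=6/7) → [8343/49, 9067/147, 18608/147]
+L6 (α=1/2) → [15595/98, 17984/147, 16948/147]
rounded: [159, 122, 115]

at x=1,y=3 over L1,L3,L4,L6:
+L1 (α=1) → [244, 123, 255]
+L3 (α=1/5) → [1161/5, 136, 237]
+L4 (α=5/7) → [6222/35, 1172/7, 864/7]
+L6 (α=3/5) → [28929/175, 7069/35, 921/7]
= [165, 202, 132]


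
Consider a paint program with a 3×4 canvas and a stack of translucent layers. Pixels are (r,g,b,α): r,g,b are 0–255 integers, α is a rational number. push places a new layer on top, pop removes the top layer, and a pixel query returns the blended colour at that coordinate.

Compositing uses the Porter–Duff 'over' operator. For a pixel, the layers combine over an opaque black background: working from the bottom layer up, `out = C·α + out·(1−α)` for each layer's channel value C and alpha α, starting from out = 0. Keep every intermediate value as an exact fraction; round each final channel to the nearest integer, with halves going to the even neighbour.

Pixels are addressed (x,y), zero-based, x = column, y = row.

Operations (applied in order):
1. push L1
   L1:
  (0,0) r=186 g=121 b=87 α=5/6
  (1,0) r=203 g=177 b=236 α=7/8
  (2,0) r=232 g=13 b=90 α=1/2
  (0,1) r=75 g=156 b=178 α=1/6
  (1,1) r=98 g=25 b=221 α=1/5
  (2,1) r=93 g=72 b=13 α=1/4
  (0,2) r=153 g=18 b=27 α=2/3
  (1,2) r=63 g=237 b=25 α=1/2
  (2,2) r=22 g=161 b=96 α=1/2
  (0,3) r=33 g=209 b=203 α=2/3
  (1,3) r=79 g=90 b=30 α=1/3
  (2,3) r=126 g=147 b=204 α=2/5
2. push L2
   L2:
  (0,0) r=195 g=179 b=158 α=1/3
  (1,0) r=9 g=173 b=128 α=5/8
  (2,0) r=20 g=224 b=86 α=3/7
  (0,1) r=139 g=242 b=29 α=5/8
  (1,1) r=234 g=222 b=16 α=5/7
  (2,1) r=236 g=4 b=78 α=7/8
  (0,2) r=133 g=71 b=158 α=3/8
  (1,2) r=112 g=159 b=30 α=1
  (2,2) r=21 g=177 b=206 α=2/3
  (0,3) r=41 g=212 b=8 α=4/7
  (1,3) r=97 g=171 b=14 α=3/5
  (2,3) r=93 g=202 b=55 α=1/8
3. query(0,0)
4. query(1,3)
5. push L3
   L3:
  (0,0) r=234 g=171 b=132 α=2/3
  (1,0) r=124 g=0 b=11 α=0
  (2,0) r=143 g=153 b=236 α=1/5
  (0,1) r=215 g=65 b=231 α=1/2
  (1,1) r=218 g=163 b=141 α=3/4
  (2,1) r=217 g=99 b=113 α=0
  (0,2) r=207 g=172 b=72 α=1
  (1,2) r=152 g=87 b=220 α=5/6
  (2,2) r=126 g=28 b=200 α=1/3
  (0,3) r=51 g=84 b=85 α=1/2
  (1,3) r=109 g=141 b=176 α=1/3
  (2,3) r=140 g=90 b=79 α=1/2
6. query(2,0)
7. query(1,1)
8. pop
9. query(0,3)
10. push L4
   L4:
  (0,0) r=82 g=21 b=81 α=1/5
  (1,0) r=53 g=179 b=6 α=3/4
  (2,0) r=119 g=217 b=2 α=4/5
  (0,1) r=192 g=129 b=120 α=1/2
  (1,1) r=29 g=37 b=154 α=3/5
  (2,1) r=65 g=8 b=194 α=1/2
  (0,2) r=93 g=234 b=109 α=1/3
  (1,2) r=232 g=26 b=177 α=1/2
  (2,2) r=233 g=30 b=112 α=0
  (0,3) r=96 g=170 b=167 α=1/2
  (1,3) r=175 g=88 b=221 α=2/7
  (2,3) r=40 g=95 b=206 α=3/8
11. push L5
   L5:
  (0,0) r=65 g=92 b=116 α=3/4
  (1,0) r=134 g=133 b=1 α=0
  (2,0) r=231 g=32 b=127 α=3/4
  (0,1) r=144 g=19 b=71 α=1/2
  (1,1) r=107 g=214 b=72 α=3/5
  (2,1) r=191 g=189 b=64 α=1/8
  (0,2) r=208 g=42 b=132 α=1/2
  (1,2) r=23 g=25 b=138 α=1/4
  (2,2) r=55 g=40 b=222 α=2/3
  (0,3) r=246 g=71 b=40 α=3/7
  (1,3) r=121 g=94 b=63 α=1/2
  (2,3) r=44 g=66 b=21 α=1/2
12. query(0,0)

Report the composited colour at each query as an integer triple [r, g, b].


(0,0) stack=L1,L2; from [0,0,0]:
L1 α=5/6: [155, 605/6, 145/2]
L2 α=1/3: [505/3, 1142/9, 101]
rounded: [168, 127, 101]

query (1,3) [L1,L2] — begin 0,0,0
L1 α=1/3: [79/3, 30, 10]
L2 α=3/5: [1031/15, 573/5, 62/5]
rounded: [69, 115, 12]

query (2,0) [L1,L2,L3] — begin 0,0,0
after L1 α=1/2: [116, 13/2, 45]
after L2 α=3/7: [524/7, 698/7, 438/7]
after L3 α=1/5: [3097/35, 3863/35, 3404/35]
rounded: [88, 110, 97]

query (1,1) [L1,L2,L3] — begin 0,0,0
after L1 α=1/5: [98/5, 5, 221/5]
after L2 α=5/7: [6046/35, 160, 842/35]
after L3 α=3/4: [7234/35, 649/4, 15647/140]
→ [207, 162, 112]

(0,3) stack=L1,L2; from [0,0,0]:
L1 α=2/3: [22, 418/3, 406/3]
L2 α=4/7: [230/7, 1266/7, 438/7]
rounded: [33, 181, 63]

(0,0) stack=L1,L2,L4,L5; from [0,0,0]:
+L1 (α=5/6) → [155, 605/6, 145/2]
+L2 (α=1/3) → [505/3, 1142/9, 101]
+L4 (α=1/5) → [2266/15, 4757/45, 97]
+L5 (α=3/4) → [5191/60, 17177/180, 445/4]
rounded: [87, 95, 111]


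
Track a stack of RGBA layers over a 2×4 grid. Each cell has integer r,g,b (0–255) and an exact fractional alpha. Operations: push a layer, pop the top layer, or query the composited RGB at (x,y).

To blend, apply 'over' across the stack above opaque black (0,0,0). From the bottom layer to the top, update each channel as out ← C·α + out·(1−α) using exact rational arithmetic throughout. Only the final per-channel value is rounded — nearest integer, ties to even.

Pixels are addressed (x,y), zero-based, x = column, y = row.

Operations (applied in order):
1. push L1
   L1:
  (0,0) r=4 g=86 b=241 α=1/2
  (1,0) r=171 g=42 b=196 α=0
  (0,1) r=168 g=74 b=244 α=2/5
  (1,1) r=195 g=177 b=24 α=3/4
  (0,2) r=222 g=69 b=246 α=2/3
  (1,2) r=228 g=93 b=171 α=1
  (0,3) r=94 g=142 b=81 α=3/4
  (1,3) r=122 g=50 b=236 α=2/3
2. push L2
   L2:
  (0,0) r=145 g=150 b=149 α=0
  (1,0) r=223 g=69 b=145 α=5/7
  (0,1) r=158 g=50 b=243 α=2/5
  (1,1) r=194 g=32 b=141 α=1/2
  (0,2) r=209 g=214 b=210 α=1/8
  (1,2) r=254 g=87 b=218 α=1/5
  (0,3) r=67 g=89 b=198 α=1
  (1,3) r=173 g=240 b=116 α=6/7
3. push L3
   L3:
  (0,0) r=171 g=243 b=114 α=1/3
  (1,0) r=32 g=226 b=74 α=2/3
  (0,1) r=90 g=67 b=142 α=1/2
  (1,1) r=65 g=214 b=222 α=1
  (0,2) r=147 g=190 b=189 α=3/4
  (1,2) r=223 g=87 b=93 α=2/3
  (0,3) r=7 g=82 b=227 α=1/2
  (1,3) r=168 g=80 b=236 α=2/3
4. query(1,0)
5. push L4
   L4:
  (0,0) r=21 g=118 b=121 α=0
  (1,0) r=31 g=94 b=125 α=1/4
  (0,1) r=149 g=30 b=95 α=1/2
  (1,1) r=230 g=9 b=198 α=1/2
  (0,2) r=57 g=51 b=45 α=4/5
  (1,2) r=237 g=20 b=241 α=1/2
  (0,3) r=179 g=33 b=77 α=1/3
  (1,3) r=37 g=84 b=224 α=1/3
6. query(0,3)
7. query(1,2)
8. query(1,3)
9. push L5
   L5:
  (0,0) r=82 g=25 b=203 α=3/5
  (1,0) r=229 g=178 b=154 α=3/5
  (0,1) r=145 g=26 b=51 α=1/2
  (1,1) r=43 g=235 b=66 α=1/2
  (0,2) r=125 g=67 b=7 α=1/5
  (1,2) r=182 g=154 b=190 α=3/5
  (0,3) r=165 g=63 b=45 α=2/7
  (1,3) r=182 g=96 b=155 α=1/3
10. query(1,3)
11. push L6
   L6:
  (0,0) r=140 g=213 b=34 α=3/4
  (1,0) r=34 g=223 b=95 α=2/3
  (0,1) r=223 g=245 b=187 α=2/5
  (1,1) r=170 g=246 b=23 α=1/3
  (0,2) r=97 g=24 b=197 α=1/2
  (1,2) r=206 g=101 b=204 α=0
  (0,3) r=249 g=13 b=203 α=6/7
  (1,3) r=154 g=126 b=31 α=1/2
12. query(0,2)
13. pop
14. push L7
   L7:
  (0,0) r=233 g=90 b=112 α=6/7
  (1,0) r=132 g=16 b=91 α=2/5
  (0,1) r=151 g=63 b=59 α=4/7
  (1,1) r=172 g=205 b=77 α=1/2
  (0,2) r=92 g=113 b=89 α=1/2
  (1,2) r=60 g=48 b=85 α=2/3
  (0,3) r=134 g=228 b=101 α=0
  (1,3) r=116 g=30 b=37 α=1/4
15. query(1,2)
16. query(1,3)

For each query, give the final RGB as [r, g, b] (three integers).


query (1,0) [L1,L2,L3] — begin 0,0,0
L1 α=0: [0, 0, 0]
L2 α=5/7: [1115/7, 345/7, 725/7]
L3 α=2/3: [521/7, 3509/21, 587/7]
= [74, 167, 84]

at x=0,y=3 over L1,L2,L3,L4:
after L1 α=3/4: [141/2, 213/2, 243/4]
after L2 α=1: [67, 89, 198]
after L3 α=1/2: [37, 171/2, 425/2]
after L4 α=1/3: [253/3, 68, 502/3]
= [84, 68, 167]

at x=1,y=2 over L1,L2,L3,L4:
L1 α=1: [228, 93, 171]
L2 α=1/5: [1166/5, 459/5, 902/5]
L3 α=2/3: [1132/5, 443/5, 1832/15]
L4 α=1/2: [2317/10, 543/10, 5447/30]
rounded: [232, 54, 182]

query (1,3) [L1,L2,L3,L4] — begin 0,0,0
after L1 α=2/3: [244/3, 100/3, 472/3]
after L2 α=6/7: [3358/21, 4420/21, 2560/21]
after L3 α=2/3: [10414/63, 7780/63, 12472/63]
after L4 α=1/3: [23159/189, 20852/189, 39056/189]
→ [123, 110, 207]

(1,3) stack=L1,L2,L3,L4,L5; from [0,0,0]:
L1 α=2/3: [244/3, 100/3, 472/3]
L2 α=6/7: [3358/21, 4420/21, 2560/21]
L3 α=2/3: [10414/63, 7780/63, 12472/63]
L4 α=1/3: [23159/189, 20852/189, 39056/189]
L5 α=1/3: [80716/567, 59848/567, 107407/567]
rounded: [142, 106, 189]

at x=0,y=2 over L1,L2,L3,L4,L5,L6:
+L1 (α=2/3) → [148, 46, 164]
+L2 (α=1/8) → [1245/8, 67, 679/4]
+L3 (α=3/4) → [4773/32, 637/4, 2947/16]
+L4 (α=4/5) → [12069/160, 1453/20, 5827/80]
+L5 (α=1/5) → [17069/200, 1788/25, 5967/100]
+L6 (α=1/2) → [36469/400, 1194/25, 25667/200]
rounded: [91, 48, 128]

query (1,2) [L1,L2,L3,L4,L5,L7] — begin 0,0,0
after L1 α=1: [228, 93, 171]
after L2 α=1/5: [1166/5, 459/5, 902/5]
after L3 α=2/3: [1132/5, 443/5, 1832/15]
after L4 α=1/2: [2317/10, 543/10, 5447/30]
after L5 α=3/5: [5047/25, 2853/25, 13997/75]
after L7 α=2/3: [8047/75, 1751/25, 26747/225]
rounded: [107, 70, 119]

at x=1,y=3 over L1,L2,L3,L4,L5,L7:
+L1 (α=2/3) → [244/3, 100/3, 472/3]
+L2 (α=6/7) → [3358/21, 4420/21, 2560/21]
+L3 (α=2/3) → [10414/63, 7780/63, 12472/63]
+L4 (α=1/3) → [23159/189, 20852/189, 39056/189]
+L5 (α=1/3) → [80716/567, 59848/567, 107407/567]
+L7 (α=1/4) → [25660/189, 32759/378, 28600/189]
→ [136, 87, 151]


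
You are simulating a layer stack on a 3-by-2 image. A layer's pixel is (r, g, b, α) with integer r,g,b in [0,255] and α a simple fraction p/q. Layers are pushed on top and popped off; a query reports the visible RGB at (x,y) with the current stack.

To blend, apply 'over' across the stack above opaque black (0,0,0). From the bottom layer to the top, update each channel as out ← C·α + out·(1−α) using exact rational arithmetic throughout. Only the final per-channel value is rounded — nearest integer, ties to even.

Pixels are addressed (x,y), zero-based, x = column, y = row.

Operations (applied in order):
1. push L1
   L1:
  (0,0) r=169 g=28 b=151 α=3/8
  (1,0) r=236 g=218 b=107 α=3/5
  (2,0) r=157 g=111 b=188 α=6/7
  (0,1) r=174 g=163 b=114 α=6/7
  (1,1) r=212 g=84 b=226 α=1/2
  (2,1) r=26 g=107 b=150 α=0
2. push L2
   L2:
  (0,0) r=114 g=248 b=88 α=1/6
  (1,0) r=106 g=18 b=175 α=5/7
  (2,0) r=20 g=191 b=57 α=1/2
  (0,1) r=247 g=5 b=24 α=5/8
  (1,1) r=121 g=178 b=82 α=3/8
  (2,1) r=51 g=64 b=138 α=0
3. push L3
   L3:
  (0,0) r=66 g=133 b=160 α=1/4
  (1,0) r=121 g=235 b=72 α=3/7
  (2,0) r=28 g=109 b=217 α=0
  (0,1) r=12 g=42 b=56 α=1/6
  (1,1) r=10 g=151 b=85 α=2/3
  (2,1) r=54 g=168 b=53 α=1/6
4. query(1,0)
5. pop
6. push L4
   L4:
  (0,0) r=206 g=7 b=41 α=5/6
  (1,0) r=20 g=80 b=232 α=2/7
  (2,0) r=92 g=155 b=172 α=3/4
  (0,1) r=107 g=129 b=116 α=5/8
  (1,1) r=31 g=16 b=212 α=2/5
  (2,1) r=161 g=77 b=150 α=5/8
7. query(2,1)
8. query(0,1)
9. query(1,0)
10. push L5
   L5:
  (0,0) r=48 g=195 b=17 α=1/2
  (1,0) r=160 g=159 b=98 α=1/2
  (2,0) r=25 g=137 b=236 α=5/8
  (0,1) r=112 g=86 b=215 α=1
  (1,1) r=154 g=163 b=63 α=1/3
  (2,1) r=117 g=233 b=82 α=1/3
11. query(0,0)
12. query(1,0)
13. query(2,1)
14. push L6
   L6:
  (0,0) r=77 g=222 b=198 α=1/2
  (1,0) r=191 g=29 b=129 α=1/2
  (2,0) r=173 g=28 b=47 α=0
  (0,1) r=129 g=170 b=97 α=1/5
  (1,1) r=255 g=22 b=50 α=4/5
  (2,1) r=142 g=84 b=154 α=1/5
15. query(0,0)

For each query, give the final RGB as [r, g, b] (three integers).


query (1,0) [L1,L2,L3] — begin 0,0,0
after L1 α=3/5: [708/5, 654/5, 321/5]
after L2 α=5/7: [4066/35, 1758/35, 5017/35]
after L3 α=3/7: [28969/245, 31707/245, 27628/245]
rounded: [118, 129, 113]

at x=2,y=1 over L1,L2,L4:
+L1 (α=0) → [0, 0, 0]
+L2 (α=0) → [0, 0, 0]
+L4 (α=5/8) → [805/8, 385/8, 375/4]
= [101, 48, 94]

query (0,1) [L1,L2,L4] — begin 0,0,0
L1 α=6/7: [1044/7, 978/7, 684/7]
L2 α=5/8: [11777/56, 3109/56, 723/14]
L4 α=5/8: [65291/448, 45447/448, 10289/112]
= [146, 101, 92]

at x=1,y=0 over L1,L2,L4:
L1 α=3/5: [708/5, 654/5, 321/5]
L2 α=5/7: [4066/35, 1758/35, 5017/35]
L4 α=2/7: [4346/49, 2878/49, 8265/49]
rounded: [89, 59, 169]

query (0,0) [L1,L2,L4,L5] — begin 0,0,0
L1 α=3/8: [507/8, 21/2, 453/8]
L2 α=1/6: [1149/16, 601/12, 2969/48]
L4 α=5/6: [17629/96, 1021/72, 12809/288]
L5 α=1/2: [22237/192, 15061/144, 17705/576]
= [116, 105, 31]

at x=1,y=0 over L1,L2,L4,L5:
L1 α=3/5: [708/5, 654/5, 321/5]
L2 α=5/7: [4066/35, 1758/35, 5017/35]
L4 α=2/7: [4346/49, 2878/49, 8265/49]
L5 α=1/2: [6093/49, 10669/98, 13067/98]
= [124, 109, 133]

query (2,1) [L1,L2,L4,L5] — begin 0,0,0
L1 α=0: [0, 0, 0]
L2 α=0: [0, 0, 0]
L4 α=5/8: [805/8, 385/8, 375/4]
L5 α=1/3: [1273/12, 439/4, 539/6]
→ [106, 110, 90]

query (0,0) [L1,L2,L4,L5,L6] — begin 0,0,0
L1 α=3/8: [507/8, 21/2, 453/8]
L2 α=1/6: [1149/16, 601/12, 2969/48]
L4 α=5/6: [17629/96, 1021/72, 12809/288]
L5 α=1/2: [22237/192, 15061/144, 17705/576]
L6 α=1/2: [37021/384, 47029/288, 131753/1152]
= [96, 163, 114]


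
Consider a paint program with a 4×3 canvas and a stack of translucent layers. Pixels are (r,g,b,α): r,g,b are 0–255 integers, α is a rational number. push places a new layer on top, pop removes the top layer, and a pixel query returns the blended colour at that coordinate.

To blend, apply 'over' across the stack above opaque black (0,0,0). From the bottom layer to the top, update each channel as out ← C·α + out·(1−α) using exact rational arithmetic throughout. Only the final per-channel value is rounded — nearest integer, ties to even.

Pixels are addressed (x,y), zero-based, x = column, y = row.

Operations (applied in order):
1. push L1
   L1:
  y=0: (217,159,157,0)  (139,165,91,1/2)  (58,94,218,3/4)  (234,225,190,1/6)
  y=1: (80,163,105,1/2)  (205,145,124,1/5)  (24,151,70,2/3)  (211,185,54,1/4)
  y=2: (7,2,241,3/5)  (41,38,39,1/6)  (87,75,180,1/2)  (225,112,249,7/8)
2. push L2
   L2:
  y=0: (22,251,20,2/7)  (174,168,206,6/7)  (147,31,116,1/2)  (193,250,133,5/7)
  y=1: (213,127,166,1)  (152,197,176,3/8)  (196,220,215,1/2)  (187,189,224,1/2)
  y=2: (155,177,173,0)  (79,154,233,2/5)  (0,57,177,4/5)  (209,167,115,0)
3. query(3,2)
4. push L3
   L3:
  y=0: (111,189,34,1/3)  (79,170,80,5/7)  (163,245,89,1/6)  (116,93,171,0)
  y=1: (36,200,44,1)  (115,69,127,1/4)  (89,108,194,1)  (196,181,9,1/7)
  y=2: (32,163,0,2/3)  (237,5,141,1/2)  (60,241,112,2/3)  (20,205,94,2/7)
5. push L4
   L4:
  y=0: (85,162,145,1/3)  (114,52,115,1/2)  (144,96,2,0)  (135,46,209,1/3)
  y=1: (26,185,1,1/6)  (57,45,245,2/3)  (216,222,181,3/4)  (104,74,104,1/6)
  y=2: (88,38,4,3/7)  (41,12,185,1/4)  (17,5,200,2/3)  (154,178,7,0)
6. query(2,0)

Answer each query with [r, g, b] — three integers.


(3,2) stack=L1,L2; from [0,0,0]:
after L1 α=7/8: [1575/8, 98, 1743/8]
after L2 α=0: [1575/8, 98, 1743/8]
→ [197, 98, 218]

(2,0) stack=L1,L2,L3,L4; from [0,0,0]:
after L1 α=3/4: [87/2, 141/2, 327/2]
after L2 α=1/2: [381/4, 203/4, 559/4]
after L3 α=1/6: [2557/24, 665/8, 3151/24]
after L4 α=0: [2557/24, 665/8, 3151/24]
= [107, 83, 131]
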